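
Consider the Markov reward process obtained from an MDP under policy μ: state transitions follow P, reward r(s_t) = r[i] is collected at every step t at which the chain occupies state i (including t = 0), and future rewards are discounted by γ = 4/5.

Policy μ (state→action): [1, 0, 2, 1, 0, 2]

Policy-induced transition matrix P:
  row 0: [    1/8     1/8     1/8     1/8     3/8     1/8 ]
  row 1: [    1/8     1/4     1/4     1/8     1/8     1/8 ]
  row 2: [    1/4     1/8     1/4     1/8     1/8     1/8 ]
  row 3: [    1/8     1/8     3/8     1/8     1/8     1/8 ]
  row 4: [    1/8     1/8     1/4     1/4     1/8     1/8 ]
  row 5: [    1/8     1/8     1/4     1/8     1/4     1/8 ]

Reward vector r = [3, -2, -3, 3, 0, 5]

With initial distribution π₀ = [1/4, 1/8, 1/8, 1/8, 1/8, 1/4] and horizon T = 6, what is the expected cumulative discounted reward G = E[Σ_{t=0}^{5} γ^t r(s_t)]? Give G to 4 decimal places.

t=0: π = [0.2500, 0.1250, 0.1250, 0.1250, 0.1250, 0.2500], E[r] = 1.7500, γ^t·E[r] = 1.750000, running G = 1.750000
t=1: π = [0.1406, 0.1406, 0.2344, 0.1406, 0.2188, 0.1250], E[r] = 0.4844, γ^t·E[r] = 0.387500, running G = 2.137500
t=2: π = [0.1543, 0.1426, 0.2500, 0.1523, 0.1758, 0.1250], E[r] = 0.5098, γ^t·E[r] = 0.326250, running G = 2.463750
t=3: π = [0.1563, 0.1428, 0.2498, 0.1470, 0.1792, 0.1250], E[r] = 0.4998, γ^t·E[r] = 0.255875, running G = 2.719625
t=4: π = [0.1562, 0.1429, 0.2488, 0.1474, 0.1797, 0.1250], E[r] = 0.5036, γ^t·E[r] = 0.206288, running G = 2.925913
t=5: π = [0.1561, 0.1429, 0.2489, 0.1475, 0.1797, 0.1250], E[r] = 0.5033, γ^t·E[r] = 0.164919, running G = 3.090831

G = 3.0908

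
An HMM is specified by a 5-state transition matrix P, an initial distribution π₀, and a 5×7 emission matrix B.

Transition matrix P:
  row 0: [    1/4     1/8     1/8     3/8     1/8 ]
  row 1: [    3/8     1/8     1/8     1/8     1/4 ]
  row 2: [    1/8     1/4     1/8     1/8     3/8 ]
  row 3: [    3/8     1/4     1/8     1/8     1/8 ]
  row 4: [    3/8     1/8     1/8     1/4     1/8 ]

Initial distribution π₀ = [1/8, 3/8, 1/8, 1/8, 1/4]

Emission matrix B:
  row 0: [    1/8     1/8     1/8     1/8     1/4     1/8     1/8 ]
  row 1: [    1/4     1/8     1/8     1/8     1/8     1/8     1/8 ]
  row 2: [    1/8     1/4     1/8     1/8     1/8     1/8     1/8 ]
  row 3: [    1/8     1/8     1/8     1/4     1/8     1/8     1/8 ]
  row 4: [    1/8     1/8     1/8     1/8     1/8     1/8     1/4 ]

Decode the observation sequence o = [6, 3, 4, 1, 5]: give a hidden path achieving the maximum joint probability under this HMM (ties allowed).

t=0: δ = [1.562e-02, 4.688e-02, 1.562e-02, 1.562e-02, 6.250e-02]  (obs o_0=6)
t=1: δ = [2.930e-03, 9.766e-04, 9.766e-04, 3.906e-03, 1.465e-03]  ψ = [4, 4, 4, 4, 1]  (obs o_1=3)
t=2: δ = [3.662e-04, 1.221e-04, 6.104e-05, 1.373e-04, 6.104e-05]  ψ = [3, 3, 3, 0, 3]  (obs o_2=4)
t=3: δ = [1.144e-05, 5.722e-06, 1.144e-05, 1.717e-05, 5.722e-06]  ψ = [0, 0, 0, 0, 0]  (obs o_3=1)
t=4: δ = [8.047e-07, 5.364e-07, 2.682e-07, 5.364e-07, 5.364e-07]  ψ = [3, 3, 3, 0, 2]  (obs o_4=5)
backtrack: best end state = 0; path = [4, 3, 0, 3, 0]

path = [4, 3, 0, 3, 0]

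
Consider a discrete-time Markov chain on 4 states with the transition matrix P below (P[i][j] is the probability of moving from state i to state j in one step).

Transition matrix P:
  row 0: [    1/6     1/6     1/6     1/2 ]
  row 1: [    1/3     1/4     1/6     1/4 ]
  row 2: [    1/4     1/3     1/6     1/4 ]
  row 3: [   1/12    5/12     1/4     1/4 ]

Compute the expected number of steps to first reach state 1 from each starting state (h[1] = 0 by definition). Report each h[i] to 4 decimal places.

h = [3.4528, 0.0000, 3.0566, 2.7358]

First-step conditioning: h[1] = 0; for i ≠ 1, h[i] = 1 + Σ_k P[i][k]·h[k].
  h[0] = 1 + 1/6·h[0] + 1/6·h[2] + 1/2·h[3]
  h[2] = 1 + 1/4·h[0] + 1/6·h[2] + 1/4·h[3]
  h[3] = 1 + 1/12·h[0] + 1/4·h[2] + 1/4·h[3]
Solving the 3×3 linear system over states ≠ 1 gives exactly h = [183/53, 0, 162/53, 145/53] (h[1] = 0 is the target).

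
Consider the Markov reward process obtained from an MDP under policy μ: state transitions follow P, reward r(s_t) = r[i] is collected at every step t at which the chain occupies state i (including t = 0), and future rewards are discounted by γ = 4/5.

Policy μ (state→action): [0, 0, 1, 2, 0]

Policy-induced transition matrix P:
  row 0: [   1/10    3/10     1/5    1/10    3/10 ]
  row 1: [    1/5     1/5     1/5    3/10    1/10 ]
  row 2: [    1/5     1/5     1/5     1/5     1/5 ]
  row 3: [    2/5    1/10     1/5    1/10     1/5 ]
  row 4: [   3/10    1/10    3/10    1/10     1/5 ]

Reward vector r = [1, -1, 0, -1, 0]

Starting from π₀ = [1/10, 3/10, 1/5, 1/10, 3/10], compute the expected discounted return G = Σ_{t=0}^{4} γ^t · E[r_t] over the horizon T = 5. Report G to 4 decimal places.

G = -0.5692

t=0: π = [0.1000, 0.3000, 0.2000, 0.1000, 0.3000], E[r] = -0.3000, γ^t·E[r] = -0.300000, running G = -0.300000
t=1: π = [0.2400, 0.1700, 0.2300, 0.1800, 0.1800], E[r] = -0.1100, γ^t·E[r] = -0.088000, running G = -0.388000
t=2: π = [0.2300, 0.1880, 0.2180, 0.1570, 0.2070], E[r] = -0.1150, γ^t·E[r] = -0.073600, running G = -0.461600
t=3: π = [0.2291, 0.1866, 0.2207, 0.1594, 0.2042], E[r] = -0.1169, γ^t·E[r] = -0.059853, running G = -0.521453
t=4: π = [0.2294, 0.1866, 0.2204, 0.1594, 0.2043], E[r] = -0.1166, γ^t·E[r] = -0.047739, running G = -0.569192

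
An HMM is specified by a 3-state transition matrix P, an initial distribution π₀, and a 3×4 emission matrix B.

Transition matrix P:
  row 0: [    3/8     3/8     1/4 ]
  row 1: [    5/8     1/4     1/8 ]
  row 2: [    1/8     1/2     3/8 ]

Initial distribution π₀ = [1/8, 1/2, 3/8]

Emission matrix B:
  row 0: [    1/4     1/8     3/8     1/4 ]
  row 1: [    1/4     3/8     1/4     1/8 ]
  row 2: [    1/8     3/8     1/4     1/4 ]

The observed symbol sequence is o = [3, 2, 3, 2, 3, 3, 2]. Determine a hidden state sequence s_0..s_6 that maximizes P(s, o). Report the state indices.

t=0: δ = [3.125e-02, 6.250e-02, 9.375e-02]  (obs o_0=3)
t=1: δ = [1.465e-02, 1.172e-02, 8.789e-03]  ψ = [1, 2, 2]  (obs o_1=2)
t=2: δ = [1.831e-03, 6.866e-04, 9.155e-04]  ψ = [1, 0, 0]  (obs o_2=3)
t=3: δ = [2.575e-04, 1.717e-04, 1.144e-04]  ψ = [0, 0, 0]  (obs o_3=2)
t=4: δ = [2.682e-05, 1.207e-05, 1.609e-05]  ψ = [1, 0, 0]  (obs o_4=3)
t=5: δ = [2.515e-06, 1.257e-06, 1.676e-06]  ψ = [0, 0, 0]  (obs o_5=3)
t=6: δ = [3.536e-07, 2.357e-07, 1.572e-07]  ψ = [0, 0, 0]  (obs o_6=2)
backtrack: best end state = 0; path = [2, 1, 0, 1, 0, 0, 0]

path = [2, 1, 0, 1, 0, 0, 0]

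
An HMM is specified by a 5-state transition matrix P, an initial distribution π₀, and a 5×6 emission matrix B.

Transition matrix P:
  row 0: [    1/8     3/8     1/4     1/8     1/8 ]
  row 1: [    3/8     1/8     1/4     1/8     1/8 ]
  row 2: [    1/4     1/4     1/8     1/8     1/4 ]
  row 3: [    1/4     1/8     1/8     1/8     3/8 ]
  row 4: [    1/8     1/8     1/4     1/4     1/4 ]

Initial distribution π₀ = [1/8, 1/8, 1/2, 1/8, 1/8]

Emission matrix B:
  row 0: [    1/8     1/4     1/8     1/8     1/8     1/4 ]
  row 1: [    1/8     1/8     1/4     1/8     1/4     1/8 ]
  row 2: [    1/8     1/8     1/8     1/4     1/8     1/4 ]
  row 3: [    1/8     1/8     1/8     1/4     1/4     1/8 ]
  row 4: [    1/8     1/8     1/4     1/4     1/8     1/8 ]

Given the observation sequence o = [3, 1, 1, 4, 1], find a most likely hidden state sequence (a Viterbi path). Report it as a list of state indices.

t=0: δ = [1.562e-02, 1.562e-02, 1.250e-01, 3.125e-02, 3.125e-02]  (obs o_0=3)
t=1: δ = [7.812e-03, 3.906e-03, 1.953e-03, 1.953e-03, 3.906e-03]  ψ = [2, 2, 2, 2, 2]  (obs o_1=1)
t=2: δ = [3.662e-04, 3.662e-04, 2.441e-04, 1.221e-04, 1.221e-04]  ψ = [1, 0, 0, 0, 0]  (obs o_2=1)
t=3: δ = [1.717e-05, 3.433e-05, 1.144e-05, 1.144e-05, 7.629e-06]  ψ = [1, 0, 0, 0, 2]  (obs o_3=4)
t=4: δ = [3.219e-06, 8.047e-07, 1.073e-06, 5.364e-07, 5.364e-07]  ψ = [1, 0, 1, 1, 1]  (obs o_4=1)
backtrack: best end state = 0; path = [2, 1, 0, 1, 0]

path = [2, 1, 0, 1, 0]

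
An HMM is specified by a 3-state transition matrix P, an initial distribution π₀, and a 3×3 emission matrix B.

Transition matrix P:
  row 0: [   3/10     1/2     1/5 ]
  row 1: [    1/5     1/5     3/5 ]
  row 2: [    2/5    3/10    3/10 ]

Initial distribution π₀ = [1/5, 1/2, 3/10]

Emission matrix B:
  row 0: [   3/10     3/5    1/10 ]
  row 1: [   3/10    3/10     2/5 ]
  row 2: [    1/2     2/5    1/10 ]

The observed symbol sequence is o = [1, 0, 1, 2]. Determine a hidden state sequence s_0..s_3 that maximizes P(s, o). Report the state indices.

path = [1, 2, 0, 1]

t=0: δ = [1.200e-01, 1.500e-01, 1.200e-01]  (obs o_0=1)
t=1: δ = [1.440e-02, 1.800e-02, 4.500e-02]  ψ = [2, 0, 1]  (obs o_1=0)
t=2: δ = [1.080e-02, 4.050e-03, 5.400e-03]  ψ = [2, 2, 2]  (obs o_2=1)
t=3: δ = [3.240e-04, 2.160e-03, 2.430e-04]  ψ = [0, 0, 1]  (obs o_3=2)
backtrack: best end state = 1; path = [1, 2, 0, 1]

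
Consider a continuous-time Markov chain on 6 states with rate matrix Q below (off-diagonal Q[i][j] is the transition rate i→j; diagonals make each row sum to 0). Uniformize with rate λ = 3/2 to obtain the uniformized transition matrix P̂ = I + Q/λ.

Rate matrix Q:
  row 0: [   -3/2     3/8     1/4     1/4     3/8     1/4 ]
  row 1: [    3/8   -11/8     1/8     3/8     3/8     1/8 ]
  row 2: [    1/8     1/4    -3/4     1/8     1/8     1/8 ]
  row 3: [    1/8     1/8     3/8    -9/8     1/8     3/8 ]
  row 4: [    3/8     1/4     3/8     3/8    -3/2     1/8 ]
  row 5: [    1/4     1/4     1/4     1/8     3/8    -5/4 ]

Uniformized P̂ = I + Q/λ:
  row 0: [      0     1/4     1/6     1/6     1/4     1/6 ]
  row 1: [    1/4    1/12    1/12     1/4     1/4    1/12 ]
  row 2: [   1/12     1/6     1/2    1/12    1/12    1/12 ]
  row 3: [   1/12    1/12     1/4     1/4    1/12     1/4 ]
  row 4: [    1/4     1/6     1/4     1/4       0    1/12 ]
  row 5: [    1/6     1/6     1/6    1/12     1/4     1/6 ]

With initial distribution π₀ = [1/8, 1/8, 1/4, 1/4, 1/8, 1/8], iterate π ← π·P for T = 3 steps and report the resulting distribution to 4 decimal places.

t=0: π = [0.1250, 0.1250, 0.2500, 0.2500, 0.1250, 0.1250]
t=1: π = [0.1250, 0.1458, 0.2708, 0.1771, 0.1354, 0.1458]
t=2: π = [0.1319, 0.1502, 0.2708, 0.1701, 0.1415, 0.1354]
t=3: π = [0.1322, 0.1510, 0.2704, 0.1713, 0.1411, 0.1340]

π = [0.1322, 0.1510, 0.2704, 0.1713, 0.1411, 0.1340]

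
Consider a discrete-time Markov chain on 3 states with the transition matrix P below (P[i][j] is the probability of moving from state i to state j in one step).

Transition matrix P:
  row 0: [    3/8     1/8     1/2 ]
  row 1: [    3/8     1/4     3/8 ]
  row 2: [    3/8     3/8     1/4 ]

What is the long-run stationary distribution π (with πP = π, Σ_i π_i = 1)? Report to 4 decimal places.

Balance equations π_j = Σ_i π_i·P[i][j]:
  π_0 = 3/8·π_0 + 3/8·π_1 + 3/8·π_2
  π_1 = 1/8·π_0 + 1/4·π_1 + 3/8·π_2
  normalize: π_0 + π_1 + π_2 = 1
Solving the linear system gives exactly π = [3/8, 1/4, 3/8].

π = [0.3750, 0.2500, 0.3750]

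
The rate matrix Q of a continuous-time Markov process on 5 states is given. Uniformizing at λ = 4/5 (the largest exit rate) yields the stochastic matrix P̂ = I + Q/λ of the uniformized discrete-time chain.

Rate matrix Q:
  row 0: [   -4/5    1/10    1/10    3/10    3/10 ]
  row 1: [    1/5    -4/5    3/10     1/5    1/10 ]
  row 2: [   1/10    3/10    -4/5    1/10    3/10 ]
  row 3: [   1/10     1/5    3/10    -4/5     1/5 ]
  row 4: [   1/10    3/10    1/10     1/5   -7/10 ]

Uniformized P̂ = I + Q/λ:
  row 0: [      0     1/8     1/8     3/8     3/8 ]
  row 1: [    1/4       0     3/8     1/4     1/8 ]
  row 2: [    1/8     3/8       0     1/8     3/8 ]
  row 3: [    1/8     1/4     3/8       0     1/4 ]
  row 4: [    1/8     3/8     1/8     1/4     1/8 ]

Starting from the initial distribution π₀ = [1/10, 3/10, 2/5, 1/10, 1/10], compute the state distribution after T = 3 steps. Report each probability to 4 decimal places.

t=0: π = [0.1000, 0.3000, 0.4000, 0.1000, 0.1000]
t=1: π = [0.1500, 0.2250, 0.1750, 0.1875, 0.2625]
t=2: π = [0.1344, 0.2297, 0.2063, 0.2000, 0.2297]
t=3: π = [0.1369, 0.2303, 0.2066, 0.1910, 0.2352]

π = [0.1369, 0.2303, 0.2066, 0.1910, 0.2352]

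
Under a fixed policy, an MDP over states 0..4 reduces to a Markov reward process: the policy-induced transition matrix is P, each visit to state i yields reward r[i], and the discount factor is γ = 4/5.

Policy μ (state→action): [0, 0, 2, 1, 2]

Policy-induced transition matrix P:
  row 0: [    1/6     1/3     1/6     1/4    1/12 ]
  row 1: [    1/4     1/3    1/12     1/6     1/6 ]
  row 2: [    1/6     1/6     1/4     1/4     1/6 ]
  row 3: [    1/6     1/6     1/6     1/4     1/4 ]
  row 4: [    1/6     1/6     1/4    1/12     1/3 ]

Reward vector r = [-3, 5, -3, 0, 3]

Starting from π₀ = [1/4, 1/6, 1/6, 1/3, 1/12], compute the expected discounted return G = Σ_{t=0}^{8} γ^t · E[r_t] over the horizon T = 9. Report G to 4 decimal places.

G = 2.1342

t=0: π = [0.2500, 0.1667, 0.1667, 0.3333, 0.0833], E[r] = -0.1667, γ^t·E[r] = -0.166667, running G = -0.166667
t=1: π = [0.1806, 0.2361, 0.1736, 0.2222, 0.1875], E[r] = 0.6806, γ^t·E[r] = 0.544444, running G = 0.377778
t=2: π = [0.1863, 0.2361, 0.1771, 0.1991, 0.2014], E[r] = 0.6944, γ^t·E[r] = 0.444444, running G = 0.822222
t=3: π = [0.1863, 0.2371, 0.1785, 0.1968, 0.2013], E[r] = 0.6946, γ^t·E[r] = 0.355654, running G = 1.177877
t=4: π = [0.1864, 0.2372, 0.1786, 0.1967, 0.2011], E[r] = 0.6945, γ^t·E[r] = 0.284458, running G = 1.462334
t=5: π = [0.1864, 0.2373, 0.1785, 0.1967, 0.2010], E[r] = 0.6946, γ^t·E[r] = 0.227600, running G = 1.689934
t=6: π = [0.1864, 0.2373, 0.1785, 0.1967, 0.2010], E[r] = 0.6946, γ^t·E[r] = 0.182091, running G = 1.872026
t=7: π = [0.1864, 0.2373, 0.1785, 0.1967, 0.2010], E[r] = 0.6946, γ^t·E[r] = 0.145675, running G = 2.017701
t=8: π = [0.1864, 0.2373, 0.1785, 0.1967, 0.2010], E[r] = 0.6946, γ^t·E[r] = 0.116541, running G = 2.134242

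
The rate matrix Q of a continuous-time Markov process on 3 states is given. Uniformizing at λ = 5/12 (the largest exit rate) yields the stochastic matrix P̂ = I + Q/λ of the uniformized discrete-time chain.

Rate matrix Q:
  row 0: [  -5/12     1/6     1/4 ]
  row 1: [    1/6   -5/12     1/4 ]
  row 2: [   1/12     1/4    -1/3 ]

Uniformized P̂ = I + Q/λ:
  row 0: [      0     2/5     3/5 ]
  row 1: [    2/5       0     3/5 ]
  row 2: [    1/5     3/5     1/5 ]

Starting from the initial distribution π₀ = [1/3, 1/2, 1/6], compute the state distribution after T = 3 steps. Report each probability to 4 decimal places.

π = [0.2427, 0.3120, 0.4453]

t=0: π = [0.3333, 0.5000, 0.1667]
t=1: π = [0.2333, 0.2333, 0.5333]
t=2: π = [0.2000, 0.4133, 0.3867]
t=3: π = [0.2427, 0.3120, 0.4453]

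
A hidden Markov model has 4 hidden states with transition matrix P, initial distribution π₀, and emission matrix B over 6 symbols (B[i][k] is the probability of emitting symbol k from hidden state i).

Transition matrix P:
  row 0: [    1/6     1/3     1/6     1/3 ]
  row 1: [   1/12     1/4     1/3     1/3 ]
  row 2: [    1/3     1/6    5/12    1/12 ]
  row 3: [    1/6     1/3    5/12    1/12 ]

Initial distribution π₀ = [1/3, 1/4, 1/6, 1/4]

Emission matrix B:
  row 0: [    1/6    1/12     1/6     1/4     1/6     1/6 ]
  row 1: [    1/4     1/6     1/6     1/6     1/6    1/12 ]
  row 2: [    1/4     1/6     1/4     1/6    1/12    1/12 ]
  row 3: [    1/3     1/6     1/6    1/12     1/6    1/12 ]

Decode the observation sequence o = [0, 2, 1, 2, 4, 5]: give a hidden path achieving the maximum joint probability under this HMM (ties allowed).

path = [3, 2, 2, 2, 2, 0]

t=0: δ = [5.556e-02, 6.250e-02, 4.167e-02, 8.333e-02]  (obs o_0=0)
t=1: δ = [2.315e-03, 4.630e-03, 8.681e-03, 3.472e-03]  ψ = [2, 3, 3, 1]  (obs o_1=2)
t=2: δ = [2.411e-04, 2.411e-04, 6.028e-04, 2.572e-04]  ψ = [2, 2, 2, 1]  (obs o_2=1)
t=3: δ = [3.349e-05, 1.674e-05, 6.279e-05, 1.340e-05]  ψ = [2, 2, 2, 0]  (obs o_3=2)
t=4: δ = [3.489e-06, 1.861e-06, 2.180e-06, 1.861e-06]  ψ = [2, 0, 2, 0]  (obs o_4=4)
t=5: δ = [1.211e-07, 9.690e-08, 7.571e-08, 9.690e-08]  ψ = [2, 0, 2, 0]  (obs o_5=5)
backtrack: best end state = 0; path = [3, 2, 2, 2, 2, 0]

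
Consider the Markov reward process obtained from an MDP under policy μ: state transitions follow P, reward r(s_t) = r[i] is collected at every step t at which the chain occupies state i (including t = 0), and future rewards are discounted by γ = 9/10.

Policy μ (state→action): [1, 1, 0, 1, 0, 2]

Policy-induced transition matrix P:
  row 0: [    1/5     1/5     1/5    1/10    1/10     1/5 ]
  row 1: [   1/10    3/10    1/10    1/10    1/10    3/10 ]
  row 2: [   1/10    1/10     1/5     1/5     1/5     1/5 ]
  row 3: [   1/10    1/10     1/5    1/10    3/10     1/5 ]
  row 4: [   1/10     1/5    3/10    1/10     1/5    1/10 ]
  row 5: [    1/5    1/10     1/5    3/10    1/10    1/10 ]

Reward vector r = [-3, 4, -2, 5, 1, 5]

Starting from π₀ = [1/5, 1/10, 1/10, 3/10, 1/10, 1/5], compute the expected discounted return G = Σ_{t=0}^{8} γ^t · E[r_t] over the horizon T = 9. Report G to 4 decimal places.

t=0: π = [0.2000, 0.1000, 0.1000, 0.3000, 0.1000, 0.2000], E[r] = 2.2000, γ^t·E[r] = 2.200000, running G = 2.200000
t=1: π = [0.1400, 0.1500, 0.2000, 0.1500, 0.1800, 0.1800], E[r] = 1.6100, γ^t·E[r] = 1.449000, running G = 3.649000
t=2: π = [0.1320, 0.1620, 0.2030, 0.1560, 0.1680, 0.1790], E[r] = 1.6890, γ^t·E[r] = 1.368090, running G = 5.017090
t=3: π = [0.1311, 0.1624, 0.2006, 0.1561, 0.1683, 0.1815], E[r] = 1.7114, γ^t·E[r] = 1.247611, running G = 6.264701
t=4: π = [0.1313, 0.1624, 0.2006, 0.1564, 0.1681, 0.1813], E[r] = 1.7109, γ^t·E[r] = 1.122541, running G = 7.387242
t=5: π = [0.1313, 0.1624, 0.2006, 0.1563, 0.1681, 0.1813], E[r] = 1.7110, γ^t·E[r] = 1.010335, running G = 8.397577
t=6: π = [0.1313, 0.1624, 0.2006, 0.1563, 0.1681, 0.1813], E[r] = 1.7110, γ^t·E[r] = 0.909292, running G = 9.306869
t=7: π = [0.1313, 0.1624, 0.2006, 0.1563, 0.1681, 0.1813], E[r] = 1.7110, γ^t·E[r] = 0.818366, running G = 10.125235
t=8: π = [0.1313, 0.1624, 0.2006, 0.1563, 0.1681, 0.1813], E[r] = 1.7110, γ^t·E[r] = 0.736529, running G = 10.861765

G = 10.8618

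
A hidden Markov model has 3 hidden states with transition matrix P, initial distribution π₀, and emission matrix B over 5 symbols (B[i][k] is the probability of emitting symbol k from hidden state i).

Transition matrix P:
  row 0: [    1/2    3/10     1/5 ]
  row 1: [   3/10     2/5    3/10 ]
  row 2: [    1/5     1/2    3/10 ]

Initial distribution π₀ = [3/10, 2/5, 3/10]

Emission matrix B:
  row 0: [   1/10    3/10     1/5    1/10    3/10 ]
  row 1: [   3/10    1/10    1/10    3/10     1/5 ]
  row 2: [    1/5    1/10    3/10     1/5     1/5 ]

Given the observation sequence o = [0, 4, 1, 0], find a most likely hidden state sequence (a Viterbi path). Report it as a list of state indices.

t=0: δ = [3.000e-02, 1.200e-01, 6.000e-02]  (obs o_0=0)
t=1: δ = [1.080e-02, 9.600e-03, 7.200e-03]  ψ = [1, 1, 1]  (obs o_1=4)
t=2: δ = [1.620e-03, 3.840e-04, 2.880e-04]  ψ = [0, 1, 1]  (obs o_2=1)
t=3: δ = [8.100e-05, 1.458e-04, 6.480e-05]  ψ = [0, 0, 0]  (obs o_3=0)
backtrack: best end state = 1; path = [1, 0, 0, 1]

path = [1, 0, 0, 1]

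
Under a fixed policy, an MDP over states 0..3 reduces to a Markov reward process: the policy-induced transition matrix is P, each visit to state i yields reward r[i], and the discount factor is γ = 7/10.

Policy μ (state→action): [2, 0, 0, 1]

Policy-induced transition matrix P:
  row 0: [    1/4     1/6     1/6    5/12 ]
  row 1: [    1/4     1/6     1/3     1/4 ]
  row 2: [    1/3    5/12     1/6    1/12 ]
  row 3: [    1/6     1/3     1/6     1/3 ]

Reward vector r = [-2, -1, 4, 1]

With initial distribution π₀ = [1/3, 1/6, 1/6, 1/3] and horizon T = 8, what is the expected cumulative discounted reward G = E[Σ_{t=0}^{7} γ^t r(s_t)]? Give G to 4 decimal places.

t=0: π = [0.3333, 0.1667, 0.1667, 0.3333], E[r] = 0.1667, γ^t·E[r] = 0.166667, running G = 0.166667
t=1: π = [0.2361, 0.2639, 0.1944, 0.3056], E[r] = 0.3472, γ^t·E[r] = 0.243056, running G = 0.409722
t=2: π = [0.2407, 0.2662, 0.2106, 0.2824], E[r] = 0.3773, γ^t·E[r] = 0.184884, running G = 0.594606
t=3: π = [0.2440, 0.2664, 0.2110, 0.2785], E[r] = 0.3682, γ^t·E[r] = 0.126309, running G = 0.720916
t=4: π = [0.2444, 0.2659, 0.2111, 0.2787], E[r] = 0.3684, γ^t·E[r] = 0.088447, running G = 0.809363
t=5: π = [0.2444, 0.2659, 0.2110, 0.2788], E[r] = 0.3681, γ^t·E[r] = 0.061861, running G = 0.871224
t=6: π = [0.2443, 0.2659, 0.2110, 0.2788], E[r] = 0.3681, γ^t·E[r] = 0.043312, running G = 0.914536
t=7: π = [0.2443, 0.2659, 0.2110, 0.2788], E[r] = 0.3681, γ^t·E[r] = 0.030317, running G = 0.944853

G = 0.9449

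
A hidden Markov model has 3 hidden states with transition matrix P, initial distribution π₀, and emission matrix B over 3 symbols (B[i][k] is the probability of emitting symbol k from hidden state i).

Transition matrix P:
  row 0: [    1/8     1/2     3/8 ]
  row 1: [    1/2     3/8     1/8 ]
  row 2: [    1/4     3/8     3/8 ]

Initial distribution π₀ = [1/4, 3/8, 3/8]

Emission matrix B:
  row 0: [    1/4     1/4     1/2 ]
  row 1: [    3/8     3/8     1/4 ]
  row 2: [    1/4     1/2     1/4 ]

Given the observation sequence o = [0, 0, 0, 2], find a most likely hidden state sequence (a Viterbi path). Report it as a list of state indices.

path = [1, 0, 1, 0]

t=0: δ = [6.250e-02, 1.406e-01, 9.375e-02]  (obs o_0=0)
t=1: δ = [1.758e-02, 1.978e-02, 8.789e-03]  ψ = [1, 1, 2]  (obs o_1=0)
t=2: δ = [2.472e-03, 3.296e-03, 1.648e-03]  ψ = [1, 0, 0]  (obs o_2=0)
t=3: δ = [8.240e-04, 3.090e-04, 2.317e-04]  ψ = [1, 0, 0]  (obs o_3=2)
backtrack: best end state = 0; path = [1, 0, 1, 0]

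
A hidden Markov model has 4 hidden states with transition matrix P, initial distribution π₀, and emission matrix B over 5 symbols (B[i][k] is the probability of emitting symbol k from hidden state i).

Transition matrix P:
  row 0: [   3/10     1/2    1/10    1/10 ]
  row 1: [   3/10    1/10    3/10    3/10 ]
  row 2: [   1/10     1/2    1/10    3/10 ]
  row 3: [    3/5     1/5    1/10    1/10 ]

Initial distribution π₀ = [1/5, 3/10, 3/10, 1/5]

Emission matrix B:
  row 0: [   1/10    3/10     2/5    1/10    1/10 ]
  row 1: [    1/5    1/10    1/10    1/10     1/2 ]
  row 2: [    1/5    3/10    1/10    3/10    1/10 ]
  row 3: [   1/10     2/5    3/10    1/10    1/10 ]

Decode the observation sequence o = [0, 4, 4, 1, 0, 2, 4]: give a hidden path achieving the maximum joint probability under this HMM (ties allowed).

t=0: δ = [2.000e-02, 6.000e-02, 6.000e-02, 2.000e-02]  (obs o_0=0)
t=1: δ = [1.800e-03, 1.500e-02, 1.800e-03, 1.800e-03]  ψ = [1, 2, 1, 1]  (obs o_1=4)
t=2: δ = [4.500e-04, 7.500e-04, 4.500e-04, 4.500e-04]  ψ = [1, 1, 1, 1]  (obs o_2=4)
t=3: δ = [8.100e-05, 2.250e-05, 6.750e-05, 9.000e-05]  ψ = [3, 0, 1, 1]  (obs o_3=1)
t=4: δ = [5.400e-06, 8.100e-06, 1.800e-06, 2.025e-06]  ψ = [3, 0, 3, 2]  (obs o_4=0)
t=5: δ = [9.720e-07, 2.700e-07, 2.430e-07, 7.290e-07]  ψ = [1, 0, 1, 1]  (obs o_5=2)
t=6: δ = [4.374e-08, 2.430e-07, 9.720e-09, 9.720e-09]  ψ = [3, 0, 0, 0]  (obs o_6=4)
backtrack: best end state = 1; path = [2, 1, 3, 0, 1, 0, 1]

path = [2, 1, 3, 0, 1, 0, 1]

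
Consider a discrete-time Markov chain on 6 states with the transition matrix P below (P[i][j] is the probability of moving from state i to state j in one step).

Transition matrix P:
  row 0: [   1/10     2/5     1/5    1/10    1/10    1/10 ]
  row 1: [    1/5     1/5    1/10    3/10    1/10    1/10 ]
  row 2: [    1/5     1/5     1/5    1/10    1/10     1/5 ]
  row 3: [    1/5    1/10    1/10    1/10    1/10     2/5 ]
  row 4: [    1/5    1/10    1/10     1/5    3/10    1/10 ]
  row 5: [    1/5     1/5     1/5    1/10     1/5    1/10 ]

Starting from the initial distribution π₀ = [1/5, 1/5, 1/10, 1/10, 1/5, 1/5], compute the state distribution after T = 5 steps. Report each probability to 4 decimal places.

t=0: π = [0.2000, 0.2000, 0.1000, 0.1000, 0.2000, 0.2000]
t=1: π = [0.1800, 0.2100, 0.1500, 0.1600, 0.1600, 0.1400]
t=2: π = [0.1820, 0.2040, 0.1470, 0.1580, 0.1460, 0.1630]
t=3: π = [0.1818, 0.2060, 0.1492, 0.1554, 0.1455, 0.1621]
t=4: π = [0.1818, 0.2063, 0.1493, 0.1558, 0.1453, 0.1615]
t=5: π = [0.1818, 0.2063, 0.1493, 0.1558, 0.1452, 0.1617]

π = [0.1818, 0.2063, 0.1493, 0.1558, 0.1452, 0.1617]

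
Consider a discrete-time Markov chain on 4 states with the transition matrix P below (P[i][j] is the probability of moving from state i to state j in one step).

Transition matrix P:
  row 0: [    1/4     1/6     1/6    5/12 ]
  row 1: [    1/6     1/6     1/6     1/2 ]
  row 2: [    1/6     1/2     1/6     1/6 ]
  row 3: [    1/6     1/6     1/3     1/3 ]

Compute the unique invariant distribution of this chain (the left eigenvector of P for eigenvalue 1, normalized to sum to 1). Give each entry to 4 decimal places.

π = [0.1818, 0.2417, 0.2252, 0.3512]

Balance equations π_j = Σ_i π_i·P[i][j]:
  π_0 = 1/4·π_0 + 1/6·π_1 + 1/6·π_2 + 1/6·π_3
  π_1 = 1/6·π_0 + 1/6·π_1 + 1/2·π_2 + 1/6·π_3
  π_2 = 1/6·π_0 + 1/6·π_1 + 1/6·π_2 + 1/3·π_3
  normalize: π_0 + π_1 + π_2 + π_3 = 1
Solving the linear system gives exactly π = [2/11, 117/484, 109/484, 85/242].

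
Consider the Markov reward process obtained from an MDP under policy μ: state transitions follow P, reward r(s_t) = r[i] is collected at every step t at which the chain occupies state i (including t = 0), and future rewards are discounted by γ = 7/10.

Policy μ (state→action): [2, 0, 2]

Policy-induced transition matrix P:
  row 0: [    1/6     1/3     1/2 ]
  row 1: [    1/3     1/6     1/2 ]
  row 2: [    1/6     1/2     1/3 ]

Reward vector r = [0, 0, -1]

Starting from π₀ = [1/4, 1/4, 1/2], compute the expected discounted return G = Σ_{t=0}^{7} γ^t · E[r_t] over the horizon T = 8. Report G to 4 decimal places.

t=0: π = [0.2500, 0.2500, 0.5000], E[r] = -0.5000, γ^t·E[r] = -0.500000, running G = -0.500000
t=1: π = [0.2083, 0.3750, 0.4167], E[r] = -0.4167, γ^t·E[r] = -0.291667, running G = -0.791667
t=2: π = [0.2292, 0.3403, 0.4306], E[r] = -0.4306, γ^t·E[r] = -0.210972, running G = -1.002639
t=3: π = [0.2234, 0.3484, 0.4282], E[r] = -0.4282, γ^t·E[r] = -0.146887, running G = -1.149525
t=4: π = [0.2247, 0.3466, 0.4286], E[r] = -0.4286, γ^t·E[r] = -0.102913, running G = -1.252439
t=5: π = [0.2244, 0.3470, 0.4286], E[r] = -0.4286, γ^t·E[r] = -0.072028, running G = -1.324467
t=6: π = [0.2245, 0.3469, 0.4286], E[r] = -0.4286, γ^t·E[r] = -0.050421, running G = -1.374888
t=7: π = [0.2245, 0.3469, 0.4286], E[r] = -0.4286, γ^t·E[r] = -0.035295, running G = -1.410183

G = -1.4102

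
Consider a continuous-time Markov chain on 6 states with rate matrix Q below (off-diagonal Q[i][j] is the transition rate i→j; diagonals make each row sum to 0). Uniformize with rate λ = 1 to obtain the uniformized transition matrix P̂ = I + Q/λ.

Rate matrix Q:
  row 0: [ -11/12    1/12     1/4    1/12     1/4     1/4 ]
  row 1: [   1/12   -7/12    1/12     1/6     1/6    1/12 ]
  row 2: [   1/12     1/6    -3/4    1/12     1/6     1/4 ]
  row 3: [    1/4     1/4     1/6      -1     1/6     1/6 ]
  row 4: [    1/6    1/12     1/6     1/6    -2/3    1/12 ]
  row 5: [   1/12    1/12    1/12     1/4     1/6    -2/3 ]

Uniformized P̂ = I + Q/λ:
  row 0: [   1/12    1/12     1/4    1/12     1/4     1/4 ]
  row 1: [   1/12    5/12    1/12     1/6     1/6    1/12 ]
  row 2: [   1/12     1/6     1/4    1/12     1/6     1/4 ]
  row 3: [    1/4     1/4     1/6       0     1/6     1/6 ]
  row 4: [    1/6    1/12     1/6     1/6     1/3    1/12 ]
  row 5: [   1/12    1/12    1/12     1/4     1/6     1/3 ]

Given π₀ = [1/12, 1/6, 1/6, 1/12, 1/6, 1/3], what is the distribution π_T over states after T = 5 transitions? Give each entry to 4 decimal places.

t=0: π = [0.0833, 0.1667, 0.1667, 0.0833, 0.1667, 0.3333]
t=1: π = [0.1111, 0.1667, 0.1458, 0.1597, 0.2014, 0.2153]
t=2: π = [0.1267, 0.1777, 0.1563, 0.1366, 0.2095, 0.1933]
t=3: π = [0.1236, 0.1783, 0.1593, 0.1364, 0.2121, 0.1902]
t=4: π = [0.1238, 0.1788, 0.1595, 0.1362, 0.2123, 0.1894]
t=5: π = [0.1237, 0.1789, 0.1596, 0.1361, 0.2124, 0.1892]

π = [0.1237, 0.1789, 0.1596, 0.1361, 0.2124, 0.1892]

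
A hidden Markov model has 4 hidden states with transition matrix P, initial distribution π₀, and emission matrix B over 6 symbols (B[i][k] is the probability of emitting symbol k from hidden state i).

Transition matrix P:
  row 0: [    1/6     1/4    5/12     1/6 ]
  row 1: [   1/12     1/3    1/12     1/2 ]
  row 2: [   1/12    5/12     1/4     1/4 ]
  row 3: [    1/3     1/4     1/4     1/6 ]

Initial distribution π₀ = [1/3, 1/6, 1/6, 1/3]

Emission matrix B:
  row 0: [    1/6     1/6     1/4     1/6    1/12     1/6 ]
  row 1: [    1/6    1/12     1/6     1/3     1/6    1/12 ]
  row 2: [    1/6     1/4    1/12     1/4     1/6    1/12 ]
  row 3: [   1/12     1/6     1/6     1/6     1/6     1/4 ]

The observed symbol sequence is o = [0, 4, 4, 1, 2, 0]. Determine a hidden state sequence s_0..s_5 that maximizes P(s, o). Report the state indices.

path = [0, 2, 1, 3, 0, 2]

t=0: δ = [5.556e-02, 2.778e-02, 2.778e-02, 2.778e-02]  (obs o_0=0)
t=1: δ = [7.716e-04, 2.315e-03, 3.858e-03, 2.315e-03]  ψ = [0, 0, 0, 1]  (obs o_1=4)
t=2: δ = [6.430e-05, 2.679e-04, 1.608e-04, 1.929e-04]  ψ = [3, 2, 2, 1]  (obs o_2=4)
t=3: δ = [1.072e-05, 7.442e-06, 1.206e-05, 2.233e-05]  ψ = [3, 1, 3, 1]  (obs o_3=1)
t=4: δ = [1.861e-06, 9.303e-07, 4.651e-07, 6.202e-07]  ψ = [3, 3, 3, 1]  (obs o_4=2)
t=5: δ = [5.168e-08, 7.752e-08, 1.292e-07, 3.876e-08]  ψ = [0, 0, 0, 1]  (obs o_5=0)
backtrack: best end state = 2; path = [0, 2, 1, 3, 0, 2]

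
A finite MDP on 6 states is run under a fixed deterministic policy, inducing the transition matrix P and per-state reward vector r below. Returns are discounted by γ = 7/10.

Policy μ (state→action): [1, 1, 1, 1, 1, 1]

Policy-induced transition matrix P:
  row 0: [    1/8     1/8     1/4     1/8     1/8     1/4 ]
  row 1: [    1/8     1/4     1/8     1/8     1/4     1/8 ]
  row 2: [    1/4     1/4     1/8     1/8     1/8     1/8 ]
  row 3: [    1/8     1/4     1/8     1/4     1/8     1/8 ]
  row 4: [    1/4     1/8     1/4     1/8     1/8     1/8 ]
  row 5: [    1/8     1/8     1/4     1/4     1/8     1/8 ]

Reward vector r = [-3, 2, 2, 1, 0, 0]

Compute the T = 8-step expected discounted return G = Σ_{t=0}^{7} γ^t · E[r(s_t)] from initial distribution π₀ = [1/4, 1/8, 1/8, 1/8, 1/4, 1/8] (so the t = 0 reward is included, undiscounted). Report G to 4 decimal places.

G = 0.7438

t=0: π = [0.2500, 0.1250, 0.1250, 0.1250, 0.2500, 0.1250], E[r] = -0.1250, γ^t·E[r] = -0.125000, running G = -0.125000
t=1: π = [0.1719, 0.1719, 0.2031, 0.1563, 0.1406, 0.1563], E[r] = 0.3906, γ^t·E[r] = 0.273438, running G = 0.148438
t=2: π = [0.1680, 0.1914, 0.1836, 0.1641, 0.1465, 0.1465], E[r] = 0.4102, γ^t·E[r] = 0.200977, running G = 0.349414
t=3: π = [0.1663, 0.1924, 0.1826, 0.1638, 0.1489, 0.1460], E[r] = 0.4150, γ^t·E[r] = 0.142358, running G = 0.491772
t=4: π = [0.1664, 0.1924, 0.1826, 0.1637, 0.1490, 0.1458], E[r] = 0.4144, γ^t·E[r] = 0.099497, running G = 0.591269
t=5: π = [0.1665, 0.1923, 0.1827, 0.1637, 0.1490, 0.1458], E[r] = 0.4143, γ^t·E[r] = 0.069632, running G = 0.660901
t=6: π = [0.1665, 0.1923, 0.1827, 0.1637, 0.1490, 0.1458], E[r] = 0.4143, γ^t·E[r] = 0.048742, running G = 0.709643
t=7: π = [0.1665, 0.1923, 0.1827, 0.1637, 0.1490, 0.1458], E[r] = 0.4143, γ^t·E[r] = 0.034119, running G = 0.743762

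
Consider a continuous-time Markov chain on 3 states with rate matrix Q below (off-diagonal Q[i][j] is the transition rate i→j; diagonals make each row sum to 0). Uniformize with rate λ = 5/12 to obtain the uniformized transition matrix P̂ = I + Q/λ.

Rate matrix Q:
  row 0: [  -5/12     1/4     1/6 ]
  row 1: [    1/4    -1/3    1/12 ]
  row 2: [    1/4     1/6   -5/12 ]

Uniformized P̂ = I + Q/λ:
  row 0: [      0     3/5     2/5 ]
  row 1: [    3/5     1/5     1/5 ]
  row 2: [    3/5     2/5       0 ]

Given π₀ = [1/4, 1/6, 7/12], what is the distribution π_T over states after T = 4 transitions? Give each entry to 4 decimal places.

π = [0.3588, 0.4035, 0.2377]

t=0: π = [0.2500, 0.1667, 0.5833]
t=1: π = [0.4500, 0.4167, 0.1333]
t=2: π = [0.3300, 0.4067, 0.2633]
t=3: π = [0.4020, 0.3847, 0.2133]
t=4: π = [0.3588, 0.4035, 0.2377]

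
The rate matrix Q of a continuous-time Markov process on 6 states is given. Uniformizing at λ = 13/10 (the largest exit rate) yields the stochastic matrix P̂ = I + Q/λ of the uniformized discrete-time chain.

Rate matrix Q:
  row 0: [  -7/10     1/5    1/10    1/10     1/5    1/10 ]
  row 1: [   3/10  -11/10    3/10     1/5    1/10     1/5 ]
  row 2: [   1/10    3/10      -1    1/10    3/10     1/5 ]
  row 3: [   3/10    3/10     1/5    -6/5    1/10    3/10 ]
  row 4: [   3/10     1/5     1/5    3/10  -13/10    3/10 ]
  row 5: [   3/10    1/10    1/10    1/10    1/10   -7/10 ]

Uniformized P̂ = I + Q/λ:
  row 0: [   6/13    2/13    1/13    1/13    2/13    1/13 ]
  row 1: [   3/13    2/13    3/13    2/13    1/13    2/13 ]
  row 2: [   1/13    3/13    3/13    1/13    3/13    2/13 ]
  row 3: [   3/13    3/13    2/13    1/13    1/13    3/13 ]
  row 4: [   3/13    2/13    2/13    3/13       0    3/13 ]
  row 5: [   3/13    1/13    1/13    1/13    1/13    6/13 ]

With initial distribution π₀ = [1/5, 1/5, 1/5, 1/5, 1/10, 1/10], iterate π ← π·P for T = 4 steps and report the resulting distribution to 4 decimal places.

π = [0.2711, 0.1563, 0.1395, 0.1061, 0.1107, 0.2162]

t=0: π = [0.2000, 0.2000, 0.2000, 0.2000, 0.1000, 0.1000]
t=1: π = [0.2462, 0.1769, 0.1615, 0.1077, 0.1154, 0.1923]
t=2: π = [0.2627, 0.1598, 0.1462, 0.1083, 0.1118, 0.2112]
t=3: π = [0.2689, 0.1572, 0.1409, 0.1064, 0.1110, 0.2156]
t=4: π = [0.2711, 0.1563, 0.1395, 0.1061, 0.1107, 0.2162]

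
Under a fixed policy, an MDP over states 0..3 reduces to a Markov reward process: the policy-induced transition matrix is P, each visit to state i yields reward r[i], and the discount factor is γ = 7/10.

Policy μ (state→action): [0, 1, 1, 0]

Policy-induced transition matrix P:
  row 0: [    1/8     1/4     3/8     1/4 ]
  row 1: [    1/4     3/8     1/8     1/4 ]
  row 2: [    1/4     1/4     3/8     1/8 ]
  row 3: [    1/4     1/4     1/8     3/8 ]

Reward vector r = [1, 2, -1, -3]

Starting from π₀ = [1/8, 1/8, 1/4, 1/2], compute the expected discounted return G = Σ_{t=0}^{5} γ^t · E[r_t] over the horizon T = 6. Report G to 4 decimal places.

G = -1.8450

t=0: π = [0.1250, 0.1250, 0.2500, 0.5000], E[r] = -1.3750, γ^t·E[r] = -1.375000, running G = -1.375000
t=1: π = [0.2344, 0.2656, 0.2188, 0.2813], E[r] = -0.2969, γ^t·E[r] = -0.207813, running G = -1.582813
t=2: π = [0.2207, 0.2832, 0.2383, 0.2578], E[r] = -0.2246, γ^t·E[r] = -0.110059, running G = -1.692871
t=3: π = [0.2224, 0.2854, 0.2397, 0.2524], E[r] = -0.2039, γ^t·E[r] = -0.069923, running G = -1.762794
t=4: π = [0.2222, 0.2857, 0.2405, 0.2516], E[r] = -0.2018, γ^t·E[r] = -0.048441, running G = -1.811235
t=5: π = [0.2222, 0.2857, 0.2407, 0.2514], E[r] = -0.2012, γ^t·E[r] = -0.033813, running G = -1.845048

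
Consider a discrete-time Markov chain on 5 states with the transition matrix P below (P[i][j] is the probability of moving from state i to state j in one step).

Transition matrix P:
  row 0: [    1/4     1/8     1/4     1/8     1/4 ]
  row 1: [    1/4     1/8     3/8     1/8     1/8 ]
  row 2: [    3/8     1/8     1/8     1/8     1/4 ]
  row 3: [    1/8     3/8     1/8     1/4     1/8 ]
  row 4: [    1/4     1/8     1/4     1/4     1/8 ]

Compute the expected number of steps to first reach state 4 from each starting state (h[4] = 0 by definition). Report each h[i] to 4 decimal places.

First-step conditioning: h[4] = 0; for i ≠ 4, h[i] = 1 + Σ_k P[i][k]·h[k].
  h[0] = 1 + 1/4·h[0] + 1/8·h[1] + 1/4·h[2] + 1/8·h[3]
  h[1] = 1 + 1/4·h[0] + 1/8·h[1] + 3/8·h[2] + 1/8·h[3]
  h[2] = 1 + 3/8·h[0] + 1/8·h[1] + 1/8·h[2] + 1/8·h[3]
  h[3] = 1 + 1/8·h[0] + 3/8·h[1] + 1/8·h[2] + 1/4·h[3]
Solving the 4×4 linear system over states ≠ 4 gives exactly h = [448/95, 504/95, 448/95, 528/95, 0] (h[4] = 0 is the target).

h = [4.7158, 5.3053, 4.7158, 5.5579, 0.0000]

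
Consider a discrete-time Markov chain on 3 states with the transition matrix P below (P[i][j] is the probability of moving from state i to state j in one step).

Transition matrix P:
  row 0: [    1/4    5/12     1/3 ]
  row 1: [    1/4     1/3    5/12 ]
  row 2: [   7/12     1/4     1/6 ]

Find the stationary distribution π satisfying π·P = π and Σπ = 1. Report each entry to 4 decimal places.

π = [0.3533, 0.3370, 0.3098]

Balance equations π_j = Σ_i π_i·P[i][j]:
  π_0 = 1/4·π_0 + 1/4·π_1 + 7/12·π_2
  π_1 = 5/12·π_0 + 1/3·π_1 + 1/4·π_2
  normalize: π_0 + π_1 + π_2 = 1
Solving the linear system gives exactly π = [65/184, 31/92, 57/184].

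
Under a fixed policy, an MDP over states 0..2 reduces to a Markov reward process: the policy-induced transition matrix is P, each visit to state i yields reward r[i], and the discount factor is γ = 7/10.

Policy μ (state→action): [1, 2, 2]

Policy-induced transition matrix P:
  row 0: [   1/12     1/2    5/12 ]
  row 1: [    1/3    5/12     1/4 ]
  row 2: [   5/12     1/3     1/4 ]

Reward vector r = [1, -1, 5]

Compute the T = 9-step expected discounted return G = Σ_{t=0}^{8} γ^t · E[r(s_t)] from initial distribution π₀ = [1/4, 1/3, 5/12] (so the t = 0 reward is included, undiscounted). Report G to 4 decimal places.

G = 4.9941

t=0: π = [0.2500, 0.3333, 0.4167], E[r] = 2.0000, γ^t·E[r] = 2.000000, running G = 2.000000
t=1: π = [0.3056, 0.4028, 0.2917], E[r] = 1.3611, γ^t·E[r] = 0.952778, running G = 2.952778
t=2: π = [0.2813, 0.4178, 0.3009], E[r] = 1.3681, γ^t·E[r] = 0.670347, running G = 3.623125
t=3: π = [0.2881, 0.4150, 0.2969], E[r] = 1.3574, γ^t·E[r] = 0.465604, running G = 4.088729
t=4: π = [0.2860, 0.4159, 0.2980], E[r] = 1.3602, γ^t·E[r] = 0.326583, running G = 4.415312
t=5: π = [0.2867, 0.4157, 0.2977], E[r] = 1.3594, γ^t·E[r] = 0.228468, running G = 4.643779
t=6: π = [0.2865, 0.4157, 0.2978], E[r] = 1.3596, γ^t·E[r] = 0.159956, running G = 4.803736
t=7: π = [0.2865, 0.4157, 0.2977], E[r] = 1.3595, γ^t·E[r] = 0.111963, running G = 4.915699
t=8: π = [0.2865, 0.4157, 0.2978], E[r] = 1.3596, γ^t·E[r] = 0.078376, running G = 4.994075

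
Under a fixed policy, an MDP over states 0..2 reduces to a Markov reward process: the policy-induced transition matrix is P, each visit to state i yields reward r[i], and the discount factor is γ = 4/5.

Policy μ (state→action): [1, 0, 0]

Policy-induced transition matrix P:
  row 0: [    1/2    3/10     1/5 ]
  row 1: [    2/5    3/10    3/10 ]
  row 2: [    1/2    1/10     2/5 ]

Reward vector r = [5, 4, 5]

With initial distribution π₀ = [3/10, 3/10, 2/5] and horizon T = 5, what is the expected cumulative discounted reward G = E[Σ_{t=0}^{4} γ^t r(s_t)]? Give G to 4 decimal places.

G = 15.9553

t=0: π = [0.3000, 0.3000, 0.4000], E[r] = 4.7000, γ^t·E[r] = 4.700000, running G = 4.700000
t=1: π = [0.4700, 0.2200, 0.3100], E[r] = 4.7800, γ^t·E[r] = 3.824000, running G = 8.524000
t=2: π = [0.4780, 0.2380, 0.2840], E[r] = 4.7620, γ^t·E[r] = 3.047680, running G = 11.571680
t=3: π = [0.4762, 0.2432, 0.2806], E[r] = 4.7568, γ^t·E[r] = 2.435482, running G = 14.007162
t=4: π = [0.4757, 0.2439, 0.2804], E[r] = 4.7561, γ^t·E[r] = 1.948107, running G = 15.955268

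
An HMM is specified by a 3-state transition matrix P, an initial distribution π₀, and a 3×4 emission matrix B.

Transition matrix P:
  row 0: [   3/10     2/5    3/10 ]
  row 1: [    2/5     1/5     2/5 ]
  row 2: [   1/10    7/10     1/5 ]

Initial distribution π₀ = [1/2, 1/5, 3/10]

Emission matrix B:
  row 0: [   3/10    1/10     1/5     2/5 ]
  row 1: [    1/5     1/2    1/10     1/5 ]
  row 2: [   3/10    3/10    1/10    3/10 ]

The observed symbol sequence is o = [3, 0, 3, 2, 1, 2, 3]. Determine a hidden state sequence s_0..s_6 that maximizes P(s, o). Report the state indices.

path = [0, 2, 1, 0, 1, 0, 0]

t=0: δ = [2.000e-01, 4.000e-02, 9.000e-02]  (obs o_0=3)
t=1: δ = [1.800e-02, 1.600e-02, 1.800e-02]  ψ = [0, 0, 0]  (obs o_1=0)
t=2: δ = [2.560e-03, 2.520e-03, 1.920e-03]  ψ = [1, 2, 1]  (obs o_2=3)
t=3: δ = [2.016e-04, 1.344e-04, 1.008e-04]  ψ = [1, 2, 1]  (obs o_3=2)
t=4: δ = [6.048e-06, 4.032e-05, 1.814e-05]  ψ = [0, 0, 0]  (obs o_4=1)
t=5: δ = [3.226e-06, 1.270e-06, 1.613e-06]  ψ = [1, 2, 1]  (obs o_5=2)
t=6: δ = [3.871e-07, 2.580e-07, 2.903e-07]  ψ = [0, 0, 0]  (obs o_6=3)
backtrack: best end state = 0; path = [0, 2, 1, 0, 1, 0, 0]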